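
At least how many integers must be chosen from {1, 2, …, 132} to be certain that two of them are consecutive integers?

Partition {1, …, 132} into 66 pairs: {1,2}, {3,4}, …, {131,132}.
Choosing 66 integers — say the 66 even numbers 2, 4, …, 132 — takes one from each pair and avoids the property.
Choosing 67 forces two into the same pair by pigeonhole, and those are consecutive. So 67.

67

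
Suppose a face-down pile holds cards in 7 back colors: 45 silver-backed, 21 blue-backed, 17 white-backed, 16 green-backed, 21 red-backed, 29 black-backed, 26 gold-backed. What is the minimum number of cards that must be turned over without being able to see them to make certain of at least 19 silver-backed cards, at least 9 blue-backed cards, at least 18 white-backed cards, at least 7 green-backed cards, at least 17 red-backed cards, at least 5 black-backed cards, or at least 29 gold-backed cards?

The worst case stops just short of every target: 18 silver-backed, 8 blue-backed, 17 white-backed, 6 green-backed, 16 red-backed, 4 black-backed, all 26 gold-backed — 18 + 8 + 17 + 6 + 16 + 4 + 26 = 95 cards.
One more card must push some back color to its target, so 95 + 1 = 96.

96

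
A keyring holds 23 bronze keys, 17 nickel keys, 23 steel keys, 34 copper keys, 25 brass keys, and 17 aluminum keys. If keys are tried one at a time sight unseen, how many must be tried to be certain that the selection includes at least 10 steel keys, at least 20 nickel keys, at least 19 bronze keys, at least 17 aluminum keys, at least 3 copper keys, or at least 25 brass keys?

The worst case stops just short of every target: 18 bronze, all 17 nickel, 9 steel, 2 copper, 24 brass, 16 aluminum — 18 + 17 + 9 + 2 + 24 + 16 = 86 keys.
One more key must push some type to its target, so 86 + 1 = 87.

87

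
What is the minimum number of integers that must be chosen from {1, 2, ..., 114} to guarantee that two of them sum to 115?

58

Partition {1, …, 114} into 57 pairs: {1,114}, {2,113}, …, {57,58}.
Choosing 57 integers — say the integers 1 through 57 — takes one from each pair and avoids the property.
Choosing 58 forces two into the same pair by pigeonhole, and those sum to 115. So 58.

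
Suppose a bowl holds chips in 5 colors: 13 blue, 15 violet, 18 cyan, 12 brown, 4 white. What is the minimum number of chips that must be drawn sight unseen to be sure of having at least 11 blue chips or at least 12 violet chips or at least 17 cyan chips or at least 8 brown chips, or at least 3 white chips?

47

Each of the 5 colors has its own threshold; avoid all of them simultaneously.
The worst case stops just short of every target: 10 blue, 11 violet, 16 cyan, 7 brown, 2 white — 10 + 11 + 16 + 7 + 2 = 46 chips.
One more chip must push some color to its target, so 46 + 1 = 47.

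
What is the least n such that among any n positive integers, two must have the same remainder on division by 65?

Two integers differ by a multiple of 65 exactly when they share a remainder mod 65.
There are 65 residue classes mod 65, so 65 integers can all lie in distinct classes.
One more integer must repeat a residue, giving a difference divisible by 65. So n = 65 + 1 = 66.

66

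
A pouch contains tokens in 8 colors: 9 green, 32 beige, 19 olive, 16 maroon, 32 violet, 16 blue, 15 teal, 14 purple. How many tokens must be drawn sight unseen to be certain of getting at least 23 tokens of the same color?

In the worst case we take at most 22 of each color, but all 9 green, all 19 olive, all 16 maroon, all 16 blue, all 15 teal, and all 14 purple (fewer than 22), giving 9 + 22 + 19 + 16 + 22 + 16 + 15 + 14 = 133.
One more token then forces some color to 23, so 133 + 1 = 134.

134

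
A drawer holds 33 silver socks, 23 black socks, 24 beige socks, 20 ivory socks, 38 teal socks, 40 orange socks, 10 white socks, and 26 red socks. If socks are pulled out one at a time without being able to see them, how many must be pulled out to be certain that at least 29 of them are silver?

210

The worst case draws every non-silver sock first: 23 + 24 + 20 + 38 + 40 + 10 + 26 = 181.
The next 29 draws are then forced to be silver, giving 181 + 29 = 210.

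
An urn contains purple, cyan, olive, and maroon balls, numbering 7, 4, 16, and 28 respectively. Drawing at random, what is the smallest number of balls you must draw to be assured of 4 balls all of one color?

13

Treat the 4 colors as pigeonholes.
The worst case takes 3 balls of each color without reaching 4 of any: 4 × 3 = 12.
The next ball must bring some color to 4, so 12 + 1 = 13.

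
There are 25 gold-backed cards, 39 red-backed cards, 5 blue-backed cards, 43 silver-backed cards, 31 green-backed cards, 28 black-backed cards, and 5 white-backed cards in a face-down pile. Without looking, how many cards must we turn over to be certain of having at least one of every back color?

172

The hardest back color to obtain is blue-backed: we could draw every other card first — 176 − 5 = 171 cards — without a single blue-backed one.
The next draw must be blue-backed, so 171 + 1 = 172.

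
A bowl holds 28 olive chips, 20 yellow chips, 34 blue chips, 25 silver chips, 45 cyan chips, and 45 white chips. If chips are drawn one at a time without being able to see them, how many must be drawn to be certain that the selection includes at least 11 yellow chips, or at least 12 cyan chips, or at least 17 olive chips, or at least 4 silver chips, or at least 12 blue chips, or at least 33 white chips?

The worst case stops just short of every target: 16 olive, 10 yellow, 11 blue, 3 silver, 11 cyan, 32 white — 16 + 10 + 11 + 3 + 11 + 32 = 83 chips.
One more chip must push some color to its target, so 83 + 1 = 84.

84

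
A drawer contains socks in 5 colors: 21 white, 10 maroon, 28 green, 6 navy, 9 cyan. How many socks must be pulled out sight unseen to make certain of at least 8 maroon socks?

72

The worst case draws every non-maroon sock first: 21 + 28 + 6 + 9 = 64.
The next 8 draws are then forced to be maroon, giving 64 + 8 = 72.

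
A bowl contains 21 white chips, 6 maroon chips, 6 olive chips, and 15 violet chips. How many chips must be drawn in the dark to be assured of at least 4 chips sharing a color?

Treat the 4 colors as pigeonholes.
The worst case takes 3 chips of each color without reaching 4 of any: 4 × 3 = 12.
The next chip must bring some color to 4, so 12 + 1 = 13.

13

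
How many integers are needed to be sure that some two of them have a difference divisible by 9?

Use the pigeonhole principle on residue classes: two integers differ by a multiple of 9 exactly when they share a remainder mod 9.
There are 9 residue classes mod 9, so 9 integers can all lie in distinct classes.
One more integer must repeat a residue, giving a difference divisible by 9. So n = 9 + 1 = 10.

10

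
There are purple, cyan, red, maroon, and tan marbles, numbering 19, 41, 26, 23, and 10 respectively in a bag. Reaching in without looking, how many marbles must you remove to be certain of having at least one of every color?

110

The hardest color to obtain is tan: we could draw every other marble first — 119 − 10 = 109 marbles — without a single tan one.
The next draw must be tan, so 109 + 1 = 110.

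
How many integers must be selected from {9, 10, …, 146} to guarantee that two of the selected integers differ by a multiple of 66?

67

Use the pigeonhole principle on residue classes: group the integers by remainder mod 66; there are 66 residue classes, each nonempty in this range.
Choosing one from each class (66 integers) avoids any shared remainder.
One more choice must repeat a class, so two differ by a multiple of 66. Hence 66 + 1 = 67.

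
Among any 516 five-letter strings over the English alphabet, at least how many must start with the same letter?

There are 26 possible first letters, which serve as the pigeonholes.
If each of the 26 possible first letters held at most 19, the total would be at most 26 × 19 = 494 < 516, a contradiction.
So at least one holds ⌈516/26⌉ = 20.

20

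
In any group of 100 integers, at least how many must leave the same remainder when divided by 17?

The 100 integers fall into 17 residue classes modulo 17.
If each of the 17 residue classes modulo 17 held at most 5, the total would be at most 17 × 5 = 85 < 100, a contradiction.
So at least one holds ⌈100/17⌉ = 6.

6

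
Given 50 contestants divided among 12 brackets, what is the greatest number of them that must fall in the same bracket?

5

The 50 contestants fall into 12 brackets.
If each of the 12 brackets held at most 4, the total would be at most 12 × 4 = 48 < 50, a contradiction.
So at least one holds ⌈50/12⌉ = 5.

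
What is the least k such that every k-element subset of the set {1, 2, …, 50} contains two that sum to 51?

Partition {1, …, 50} into 25 pairs: {1,50}, {2,49}, …, {25,26}.
Choosing 25 integers — say the integers 1 through 25 — takes one from each pair and avoids the property.
Choosing 26 forces two into the same pair by pigeonhole, and those sum to 51. So 26.

26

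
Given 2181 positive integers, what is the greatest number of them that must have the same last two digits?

22

There are 100 possible two-digit endings, which serve as the pigeonholes.
If each of the 100 possible two-digit endings held at most 21, the total would be at most 100 × 21 = 2100 < 2181, a contradiction.
So at least one holds ⌈2181/100⌉ = 22.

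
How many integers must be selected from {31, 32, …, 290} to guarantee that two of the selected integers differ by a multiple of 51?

52

Group the integers by remainder mod 51; there are 51 residue classes, each nonempty in this range.
Choosing one from each class (51 integers) avoids any shared remainder.
One more choice must repeat a class, so two differ by a multiple of 51. Hence 51 + 1 = 52.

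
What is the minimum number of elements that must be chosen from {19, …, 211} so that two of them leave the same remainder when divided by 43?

Use the pigeonhole principle on residue classes: group the integers by remainder mod 43; there are 43 residue classes, each nonempty in this range.
Choosing one from each class (43 integers) avoids any shared remainder.
One more choice must repeat a class, so two differ by a multiple of 43. Hence 43 + 1 = 44.

44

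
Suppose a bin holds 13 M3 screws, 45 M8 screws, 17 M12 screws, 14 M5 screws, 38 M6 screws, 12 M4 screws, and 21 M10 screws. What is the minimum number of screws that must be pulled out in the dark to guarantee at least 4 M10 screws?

143

The worst case draws every non-M10 screw first: 13 + 45 + 17 + 14 + 38 + 12 = 139.
The next 4 draws are then forced to be M10, giving 139 + 4 = 143.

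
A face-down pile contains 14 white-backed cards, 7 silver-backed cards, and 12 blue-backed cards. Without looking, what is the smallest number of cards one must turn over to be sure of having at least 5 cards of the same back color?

The worst case takes 4 cards of each back color without reaching 5 of any: 3 × 4 = 12.
The next card must bring some back color to 5, so 12 + 1 = 13.

13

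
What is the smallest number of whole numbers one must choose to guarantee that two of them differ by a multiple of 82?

Two integers differ by a multiple of 82 exactly when they share a remainder mod 82.
There are 82 residue classes mod 82, so 82 integers can all lie in distinct classes.
One more integer must repeat a residue, giving a difference divisible by 82. So n = 82 + 1 = 83.

83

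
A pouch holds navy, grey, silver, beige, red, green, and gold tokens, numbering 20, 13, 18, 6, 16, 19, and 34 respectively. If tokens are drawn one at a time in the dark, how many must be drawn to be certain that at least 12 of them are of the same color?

In the worst case we take at most 11 of each color, but all 6 beige (fewer than 11), giving 11 + 11 + 11 + 6 + 11 + 11 + 11 = 72.
One more token then forces some color to 12, so 72 + 1 = 73.

73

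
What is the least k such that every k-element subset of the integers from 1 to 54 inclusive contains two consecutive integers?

Partition {1, …, 54} into 27 pairs: {1,2}, {3,4}, …, {53,54}.
Choosing 27 integers — say the 27 even numbers 2, 4, …, 54 — takes one from each pair and avoids the property.
Choosing 28 forces two into the same pair by pigeonhole, and those are consecutive. So 28.

28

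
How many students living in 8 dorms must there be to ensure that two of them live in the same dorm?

9

There are 8 dorms acting as pigeonholes.
With 8 students we could place one in each, avoiding any repeat.
One more forces some class to hold 2, so 8 + 1 = 9.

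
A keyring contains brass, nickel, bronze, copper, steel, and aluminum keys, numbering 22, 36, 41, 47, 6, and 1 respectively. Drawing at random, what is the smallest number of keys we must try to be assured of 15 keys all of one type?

In the worst case we take at most 14 of each type, but all 6 steel and all 1 aluminum (fewer than 14), giving 14 + 14 + 14 + 14 + 6 + 1 = 63.
One more key then forces some type to 15, so 63 + 1 = 64.

64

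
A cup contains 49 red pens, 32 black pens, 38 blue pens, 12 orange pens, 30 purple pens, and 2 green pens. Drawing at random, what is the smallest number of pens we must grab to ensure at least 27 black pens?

To avoid black pens as long as possible, exhaust the other 5 ink colors first.
The worst case draws every non-black pen first: 49 + 38 + 12 + 30 + 2 = 131.
The next 27 draws are then forced to be black, giving 131 + 27 = 158.

158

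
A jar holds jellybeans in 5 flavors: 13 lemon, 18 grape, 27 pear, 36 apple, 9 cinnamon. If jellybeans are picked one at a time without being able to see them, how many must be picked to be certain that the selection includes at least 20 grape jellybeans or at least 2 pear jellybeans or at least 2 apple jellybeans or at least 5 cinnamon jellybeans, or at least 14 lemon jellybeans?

The worst case stops just short of every target: 13 lemon, all 18 grape, 1 pear, 1 apple, 4 cinnamon — 13 + 18 + 1 + 1 + 4 = 37 jellybeans.
One more jellybean must push some flavor to its target, so 37 + 1 = 38.

38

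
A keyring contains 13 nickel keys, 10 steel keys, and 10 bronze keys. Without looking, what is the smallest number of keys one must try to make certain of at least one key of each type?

The hardest type to obtain is steel: we could draw every other key first — 33 − 10 = 23 keys — without a single steel one.
The next draw must be steel, so 23 + 1 = 24.

24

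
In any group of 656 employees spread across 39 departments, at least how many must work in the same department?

The 656 employees fall into 39 departments.
If each of the 39 departments held at most 16, the total would be at most 39 × 16 = 624 < 656, a contradiction.
So at least one holds ⌈656/39⌉ = 17.

17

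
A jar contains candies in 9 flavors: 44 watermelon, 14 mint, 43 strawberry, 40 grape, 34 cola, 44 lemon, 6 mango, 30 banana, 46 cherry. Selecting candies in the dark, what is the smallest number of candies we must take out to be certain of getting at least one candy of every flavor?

296

The hardest flavor to obtain is mango: we could draw every other candy first — 301 − 6 = 295 candies — without a single mango one.
The next draw must be mango, so 295 + 1 = 296.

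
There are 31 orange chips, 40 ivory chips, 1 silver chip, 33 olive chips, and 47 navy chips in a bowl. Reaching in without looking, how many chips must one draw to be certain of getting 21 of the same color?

82

Treat the 5 colors as pigeonholes.
In the worst case we take at most 20 of each color, but all 1 silver (fewer than 20), giving 20 + 20 + 1 + 20 + 20 = 81.
One more chip then forces some color to 21, so 81 + 1 = 82.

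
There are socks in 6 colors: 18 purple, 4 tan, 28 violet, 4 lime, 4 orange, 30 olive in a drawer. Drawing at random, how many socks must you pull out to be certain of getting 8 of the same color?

34

In the worst case we take at most 7 of each color, but all 4 tan, all 4 lime, and all 4 orange (fewer than 7), giving 7 + 4 + 7 + 4 + 4 + 7 = 33.
One more sock then forces some color to 8, so 33 + 1 = 34.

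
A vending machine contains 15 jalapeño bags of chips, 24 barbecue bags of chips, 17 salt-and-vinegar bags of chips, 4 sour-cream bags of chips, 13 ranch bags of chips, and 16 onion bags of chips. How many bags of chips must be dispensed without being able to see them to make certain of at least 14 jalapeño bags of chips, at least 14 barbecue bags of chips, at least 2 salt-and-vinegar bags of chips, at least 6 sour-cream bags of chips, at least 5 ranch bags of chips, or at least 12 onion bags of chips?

The worst case stops just short of every target: 13 jalapeño, 13 barbecue, 1 salt-and-vinegar, all 4 sour-cream, 4 ranch, 11 onion — 13 + 13 + 1 + 4 + 4 + 11 = 46 bags of chips.
One more bag of chips must push some flavor to its target, so 46 + 1 = 47.

47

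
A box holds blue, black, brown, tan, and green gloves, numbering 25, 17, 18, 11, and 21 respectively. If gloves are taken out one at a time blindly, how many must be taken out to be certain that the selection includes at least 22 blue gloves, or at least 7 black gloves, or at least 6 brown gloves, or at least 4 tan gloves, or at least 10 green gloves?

The worst case stops just short of every target: 21 blue, 6 black, 5 brown, 3 tan, 9 green — 21 + 6 + 5 + 3 + 9 = 44 gloves.
One more glove must push some color to its target, so 44 + 1 = 45.

45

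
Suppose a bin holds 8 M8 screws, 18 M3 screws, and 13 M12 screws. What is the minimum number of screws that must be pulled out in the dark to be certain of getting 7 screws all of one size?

19

Treat the 3 sizes as pigeonholes.
The worst case takes 6 screws of each size without reaching 7 of any: 3 × 6 = 18.
The next screw must bring some size to 7, so 18 + 1 = 19.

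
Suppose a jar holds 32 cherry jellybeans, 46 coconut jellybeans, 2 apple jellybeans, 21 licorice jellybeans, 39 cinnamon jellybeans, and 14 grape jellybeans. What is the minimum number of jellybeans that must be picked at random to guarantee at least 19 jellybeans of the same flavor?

In the worst case we take at most 18 of each flavor, but all 2 apple and all 14 grape (fewer than 18), giving 18 + 18 + 2 + 18 + 18 + 14 = 88.
One more jellybean then forces some flavor to 19, so 88 + 1 = 89.

89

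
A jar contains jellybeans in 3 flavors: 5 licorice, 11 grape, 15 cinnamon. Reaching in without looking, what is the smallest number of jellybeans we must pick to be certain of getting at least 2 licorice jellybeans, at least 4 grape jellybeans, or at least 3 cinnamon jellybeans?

The worst case stops just short of every target: 1 licorice, 3 grape, 2 cinnamon — 1 + 3 + 2 = 6 jellybeans.
One more jellybean must push some flavor to its target, so 6 + 1 = 7.

7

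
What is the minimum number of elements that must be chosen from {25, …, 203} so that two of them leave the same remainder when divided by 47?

Use the pigeonhole principle on residue classes: group the integers by remainder mod 47; there are 47 residue classes, each nonempty in this range.
Choosing one from each class (47 integers) avoids any shared remainder.
One more choice must repeat a class, so two differ by a multiple of 47. Hence 47 + 1 = 48.

48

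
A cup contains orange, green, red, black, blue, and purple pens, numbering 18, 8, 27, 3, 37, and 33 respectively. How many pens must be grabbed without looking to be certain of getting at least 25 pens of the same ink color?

102

In the worst case we take at most 24 of each ink color, but all 18 orange, all 8 green, and all 3 black (fewer than 24), giving 18 + 8 + 24 + 3 + 24 + 24 = 101.
One more pen then forces some ink color to 25, so 101 + 1 = 102.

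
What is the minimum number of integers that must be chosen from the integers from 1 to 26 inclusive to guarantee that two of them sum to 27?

Partition {1, …, 26} into 13 pairs: {1,26}, {2,25}, …, {13,14}.
Choosing 13 integers — say the integers 1 through 13 — takes one from each pair and avoids the property.
Choosing 14 forces two into the same pair by pigeonhole, and those sum to 27. So 14.

14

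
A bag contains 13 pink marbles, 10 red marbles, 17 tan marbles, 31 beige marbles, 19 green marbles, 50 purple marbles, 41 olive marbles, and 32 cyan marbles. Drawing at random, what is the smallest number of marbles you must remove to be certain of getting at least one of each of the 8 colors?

The hardest color to obtain is red: we could draw every other marble first — 213 − 10 = 203 marbles — without a single red one.
The next draw must be red, so 203 + 1 = 204.

204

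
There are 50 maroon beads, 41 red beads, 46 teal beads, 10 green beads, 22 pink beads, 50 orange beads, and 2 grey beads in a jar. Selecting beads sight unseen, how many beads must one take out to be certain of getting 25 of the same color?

131

In the worst case we take at most 24 of each color, but all 10 green, all 22 pink, and all 2 grey (fewer than 24), giving 24 + 24 + 24 + 10 + 22 + 24 + 2 = 130.
One more bead then forces some color to 25, so 130 + 1 = 131.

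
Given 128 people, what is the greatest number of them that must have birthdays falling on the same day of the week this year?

19

There are 7 days of the week, which serve as the pigeonholes.
If each of the 7 days of the week held at most 18, the total would be at most 7 × 18 = 126 < 128, a contradiction.
So at least one holds ⌈128/7⌉ = 19.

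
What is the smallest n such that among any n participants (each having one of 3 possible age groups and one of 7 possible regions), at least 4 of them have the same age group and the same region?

There are 3 × 7 = 21 (age group, region) combinations acting as pigeonholes.
With 21 × 3 = 63 participants we could place exactly 3 in each, with no (age group, region) pair reaching 4.
One more forces some (age group, region) pair to hold 4, so 63 + 1 = 64.

64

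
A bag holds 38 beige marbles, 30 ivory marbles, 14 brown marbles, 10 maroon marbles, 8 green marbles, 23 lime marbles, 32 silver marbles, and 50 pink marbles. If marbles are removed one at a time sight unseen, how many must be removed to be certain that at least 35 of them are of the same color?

Treat the 8 colors as pigeonholes.
In the worst case we take at most 34 of each color, but all 30 ivory, all 14 brown, all 10 maroon, all 8 green, all 23 lime, and all 32 silver (fewer than 34), giving 34 + 30 + 14 + 10 + 8 + 23 + 32 + 34 = 185.
One more marble then forces some color to 35, so 185 + 1 = 186.

186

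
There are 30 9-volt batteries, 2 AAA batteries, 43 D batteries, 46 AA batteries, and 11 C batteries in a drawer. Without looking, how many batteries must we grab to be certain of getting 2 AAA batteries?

132

The worst case draws every non-AAA battery first: 30 + 43 + 46 + 11 = 130.
The next 2 draws are then forced to be AAA, giving 130 + 2 = 132.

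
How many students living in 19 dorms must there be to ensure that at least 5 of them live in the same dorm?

77

There are 19 dorms acting as pigeonholes.
With 19 × 4 = 76 students we could place exactly 4 in each, with no class reaching 5.
One more forces some class to hold 5, so 76 + 1 = 77.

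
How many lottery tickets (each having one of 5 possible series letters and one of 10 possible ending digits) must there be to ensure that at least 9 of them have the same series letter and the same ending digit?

There are 5 × 10 = 50 (series letter, ending digit) combinations acting as pigeonholes.
With 50 × 8 = 400 lottery tickets we could place exactly 8 in each, with no (series letter, ending digit) pair reaching 9.
One more forces some (series letter, ending digit) pair to hold 9, so 400 + 1 = 401.

401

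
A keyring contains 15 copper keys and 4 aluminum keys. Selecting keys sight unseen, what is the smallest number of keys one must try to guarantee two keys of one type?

3

The worst case takes 1 key of each type without reaching 2 of any: 2 × 1 = 2.
The next key must bring some type to 2, so 2 + 1 = 3.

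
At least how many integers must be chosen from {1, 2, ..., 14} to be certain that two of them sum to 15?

Partition {1, …, 14} into 7 pairs: {1,14}, {2,13}, …, {7,8}.
Choosing 7 integers — say the integers 1 through 7 — takes one from each pair and avoids the property.
Choosing 8 forces two into the same pair by pigeonhole, and those sum to 15. So 8.

8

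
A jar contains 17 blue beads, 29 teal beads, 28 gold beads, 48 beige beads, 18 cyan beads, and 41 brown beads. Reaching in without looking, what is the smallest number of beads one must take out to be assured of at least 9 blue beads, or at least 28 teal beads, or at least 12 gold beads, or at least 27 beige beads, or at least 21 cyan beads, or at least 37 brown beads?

The worst case stops just short of every target: 8 blue, 27 teal, 11 gold, 26 beige, all 18 cyan, 36 brown — 8 + 27 + 11 + 26 + 18 + 36 = 126 beads.
One more bead must push some color to its target, so 126 + 1 = 127.

127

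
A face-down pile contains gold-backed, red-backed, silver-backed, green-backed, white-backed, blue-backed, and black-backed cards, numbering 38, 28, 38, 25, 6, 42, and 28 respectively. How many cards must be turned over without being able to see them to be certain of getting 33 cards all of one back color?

184

In the worst case we take at most 32 of each back color, but all 28 red-backed, all 25 green-backed, all 6 white-backed, and all 28 black-backed (fewer than 32), giving 32 + 28 + 32 + 25 + 6 + 32 + 28 = 183.
One more card then forces some back color to 33, so 183 + 1 = 184.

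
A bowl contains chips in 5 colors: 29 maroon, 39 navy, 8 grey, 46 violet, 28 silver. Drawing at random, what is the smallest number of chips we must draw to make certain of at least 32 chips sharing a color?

128

In the worst case we take at most 31 of each color, but all 29 maroon, all 8 grey, and all 28 silver (fewer than 31), giving 29 + 31 + 8 + 31 + 28 = 127.
One more chip then forces some color to 32, so 127 + 1 = 128.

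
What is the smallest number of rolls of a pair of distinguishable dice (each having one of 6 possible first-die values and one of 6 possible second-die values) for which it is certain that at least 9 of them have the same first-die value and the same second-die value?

289

There are 6 × 6 = 36 (first-die value, second-die value) combinations acting as pigeonholes.
With 36 × 8 = 288 rolls of a pair of distinguishable dice we could place exactly 8 in each, with no (first-die value, second-die value) pair reaching 9.
One more forces some (first-die value, second-die value) pair to hold 9, so 288 + 1 = 289.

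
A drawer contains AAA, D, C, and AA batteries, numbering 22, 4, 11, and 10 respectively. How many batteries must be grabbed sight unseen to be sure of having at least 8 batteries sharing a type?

In the worst case we take at most 7 of each type, but all 4 D (fewer than 7), giving 7 + 4 + 7 + 7 = 25.
One more battery then forces some type to 8, so 25 + 1 = 26.

26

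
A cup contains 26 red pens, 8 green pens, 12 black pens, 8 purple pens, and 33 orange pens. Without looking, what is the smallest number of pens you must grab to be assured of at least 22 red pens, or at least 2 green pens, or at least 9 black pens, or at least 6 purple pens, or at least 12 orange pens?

The worst case stops just short of every target: 21 red, 1 green, 8 black, 5 purple, 11 orange — 21 + 1 + 8 + 5 + 11 = 46 pens.
One more pen must push some ink color to its target, so 46 + 1 = 47.

47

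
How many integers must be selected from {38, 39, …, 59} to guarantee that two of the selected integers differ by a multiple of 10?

11

Group the integers by remainder mod 10; there are 10 residue classes, each nonempty in this range.
Choosing one from each class (10 integers) avoids any shared remainder.
One more choice must repeat a class, so two differ by a multiple of 10. Hence 10 + 1 = 11.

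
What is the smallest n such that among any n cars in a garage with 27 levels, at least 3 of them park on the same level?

55

There are 27 levels acting as pigeonholes.
With 27 × 2 = 54 cars we could place exactly 2 in each, with no class reaching 3.
One more forces some class to hold 3, so 54 + 1 = 55.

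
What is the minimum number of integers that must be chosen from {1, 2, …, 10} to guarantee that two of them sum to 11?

Partition {1, …, 10} into 5 pairs: {1,10}, {2,9}, …, {5,6}.
Choosing 5 integers — say the integers 1 through 5 — takes one from each pair and avoids the property.
Choosing 6 forces two into the same pair by pigeonhole, and those sum to 11. So 6.

6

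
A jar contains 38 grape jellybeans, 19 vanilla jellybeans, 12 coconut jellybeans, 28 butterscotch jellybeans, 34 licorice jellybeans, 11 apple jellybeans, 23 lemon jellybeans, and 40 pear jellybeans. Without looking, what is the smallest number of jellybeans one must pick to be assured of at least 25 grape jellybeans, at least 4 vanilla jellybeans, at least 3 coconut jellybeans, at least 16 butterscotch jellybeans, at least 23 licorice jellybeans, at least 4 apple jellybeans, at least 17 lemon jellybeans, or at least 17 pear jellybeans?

Each of the 8 flavors has its own threshold; avoid all of them simultaneously.
The worst case stops just short of every target: 24 grape, 3 vanilla, 2 coconut, 15 butterscotch, 22 licorice, 3 apple, 16 lemon, 16 pear — 24 + 3 + 2 + 15 + 22 + 3 + 16 + 16 = 101 jellybeans.
One more jellybean must push some flavor to its target, so 101 + 1 = 102.

102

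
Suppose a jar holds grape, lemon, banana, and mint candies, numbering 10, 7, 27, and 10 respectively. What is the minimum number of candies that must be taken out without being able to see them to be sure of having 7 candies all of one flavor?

25

The worst case takes 6 candies of each flavor without reaching 7 of any: 4 × 6 = 24.
The next candy must bring some flavor to 7, so 24 + 1 = 25.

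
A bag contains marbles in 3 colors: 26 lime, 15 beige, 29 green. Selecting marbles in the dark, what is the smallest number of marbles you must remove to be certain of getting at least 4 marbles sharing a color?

The worst case takes 3 marbles of each color without reaching 4 of any: 3 × 3 = 9.
The next marble must bring some color to 4, so 9 + 1 = 10.

10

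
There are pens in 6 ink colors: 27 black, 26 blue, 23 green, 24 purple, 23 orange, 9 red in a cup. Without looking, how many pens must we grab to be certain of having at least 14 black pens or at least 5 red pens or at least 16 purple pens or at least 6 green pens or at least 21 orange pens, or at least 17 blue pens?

74

The worst case stops just short of every target: 13 black, 16 blue, 5 green, 15 purple, 20 orange, 4 red — 13 + 16 + 5 + 15 + 20 + 4 = 73 pens.
One more pen must push some ink color to its target, so 73 + 1 = 74.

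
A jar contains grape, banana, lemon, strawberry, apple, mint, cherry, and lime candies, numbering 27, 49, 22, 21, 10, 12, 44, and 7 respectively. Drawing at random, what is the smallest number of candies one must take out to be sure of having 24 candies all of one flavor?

In the worst case we take at most 23 of each flavor, but all 22 lemon, all 21 strawberry, all 10 apple, all 12 mint, and all 7 lime (fewer than 23), giving 23 + 23 + 22 + 21 + 10 + 12 + 23 + 7 = 141.
One more candy then forces some flavor to 24, so 141 + 1 = 142.

142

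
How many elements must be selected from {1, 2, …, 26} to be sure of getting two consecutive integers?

14

Partition {1, …, 26} into 13 pairs: {1,2}, {3,4}, …, {25,26}.
Choosing 13 integers — say the 13 even numbers 2, 4, …, 26 — takes one from each pair and avoids the property.
Choosing 14 forces two into the same pair by pigeonhole, and those are consecutive. So 14.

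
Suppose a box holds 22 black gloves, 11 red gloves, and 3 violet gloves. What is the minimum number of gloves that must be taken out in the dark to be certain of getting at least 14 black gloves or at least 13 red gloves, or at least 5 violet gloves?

The worst case stops just short of every target: 13 black, all 11 red, all 3 violet — 13 + 11 + 3 = 27 gloves.
One more glove must push some color to its target, so 27 + 1 = 28.

28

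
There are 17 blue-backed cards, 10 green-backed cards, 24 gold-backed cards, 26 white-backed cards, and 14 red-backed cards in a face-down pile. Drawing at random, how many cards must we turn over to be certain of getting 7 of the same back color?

31

Treat the 5 back colors as pigeonholes.
The worst case takes 6 cards of each back color without reaching 7 of any: 5 × 6 = 30.
The next card must bring some back color to 7, so 30 + 1 = 31.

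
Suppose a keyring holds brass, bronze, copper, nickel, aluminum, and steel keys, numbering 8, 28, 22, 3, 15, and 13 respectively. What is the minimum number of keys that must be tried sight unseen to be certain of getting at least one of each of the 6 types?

The hardest type to obtain is nickel: we could draw every other key first — 89 − 3 = 86 keys — without a single nickel one.
The next draw must be nickel, so 86 + 1 = 87.

87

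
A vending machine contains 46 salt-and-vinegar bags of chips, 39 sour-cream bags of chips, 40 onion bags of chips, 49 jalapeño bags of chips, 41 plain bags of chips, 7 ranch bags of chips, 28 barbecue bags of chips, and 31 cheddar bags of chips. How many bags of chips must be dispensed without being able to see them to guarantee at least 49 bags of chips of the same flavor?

Treat the 8 flavors as pigeonholes.
In the worst case we take at most 48 of each flavor, but all 46 salt-and-vinegar, all 39 sour-cream, all 40 onion, all 41 plain, all 7 ranch, all 28 barbecue, and all 31 cheddar (fewer than 48), giving 46 + 39 + 40 + 48 + 41 + 7 + 28 + 31 = 280.
One more bag of chips then forces some flavor to 49, so 280 + 1 = 281.

281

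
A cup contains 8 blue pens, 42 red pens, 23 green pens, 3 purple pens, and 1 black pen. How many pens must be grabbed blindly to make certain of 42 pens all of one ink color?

77

Treat the 5 ink colors as pigeonholes.
In the worst case we take at most 41 of each ink color, but all 8 blue, all 23 green, all 3 purple, and all 1 black (fewer than 41), giving 8 + 41 + 23 + 3 + 1 = 76.
One more pen then forces some ink color to 42, so 76 + 1 = 77.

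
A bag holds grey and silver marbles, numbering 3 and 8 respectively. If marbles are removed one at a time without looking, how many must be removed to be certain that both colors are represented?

9

The hardest color to obtain is grey: we could draw every other marble first — 11 − 3 = 8 marbles — without a single grey one.
The next draw must be grey, so 8 + 1 = 9.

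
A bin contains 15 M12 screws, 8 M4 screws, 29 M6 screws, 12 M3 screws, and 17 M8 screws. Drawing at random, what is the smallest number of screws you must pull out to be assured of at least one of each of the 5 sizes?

74

The hardest size to obtain is M4: we could draw every other screw first — 81 − 8 = 73 screws — without a single M4 one.
The next draw must be M4, so 73 + 1 = 74.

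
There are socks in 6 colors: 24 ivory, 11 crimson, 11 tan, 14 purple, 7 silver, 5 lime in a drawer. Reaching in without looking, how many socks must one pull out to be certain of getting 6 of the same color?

The worst case takes 5 socks of each color without reaching 6 of any: 6 × 5 = 30.
The next sock must bring some color to 6, so 30 + 1 = 31.

31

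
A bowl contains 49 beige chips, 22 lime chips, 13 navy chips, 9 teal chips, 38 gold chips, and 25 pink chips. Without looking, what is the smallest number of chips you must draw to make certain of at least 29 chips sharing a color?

In the worst case we take at most 28 of each color, but all 22 lime, all 13 navy, all 9 teal, and all 25 pink (fewer than 28), giving 28 + 22 + 13 + 9 + 28 + 25 = 125.
One more chip then forces some color to 29, so 125 + 1 = 126.

126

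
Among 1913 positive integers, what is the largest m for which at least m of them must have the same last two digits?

There are 100 possible two-digit endings, which serve as the pigeonholes.
If each of the 100 possible two-digit endings held at most 19, the total would be at most 100 × 19 = 1900 < 1913, a contradiction.
So at least one holds ⌈1913/100⌉ = 20.

20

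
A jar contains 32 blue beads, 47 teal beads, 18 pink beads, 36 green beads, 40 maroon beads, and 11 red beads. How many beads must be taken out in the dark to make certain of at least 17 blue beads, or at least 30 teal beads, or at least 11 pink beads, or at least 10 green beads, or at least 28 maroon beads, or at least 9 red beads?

100

Each of the 6 colors has its own threshold; avoid all of them simultaneously.
The worst case stops just short of every target: 16 blue, 29 teal, 10 pink, 9 green, 27 maroon, 8 red — 16 + 29 + 10 + 9 + 27 + 8 = 99 beads.
One more bead must push some color to its target, so 99 + 1 = 100.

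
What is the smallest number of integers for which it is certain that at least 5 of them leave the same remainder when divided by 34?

There are 34 residue classes modulo 34 acting as pigeonholes.
With 34 × 4 = 136 integers we could place exactly 4 in each, with no class reaching 5.
One more forces some class to hold 5, so 136 + 1 = 137.

137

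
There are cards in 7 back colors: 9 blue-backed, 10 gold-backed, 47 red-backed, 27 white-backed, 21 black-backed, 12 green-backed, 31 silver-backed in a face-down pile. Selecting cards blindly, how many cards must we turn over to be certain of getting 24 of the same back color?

Treat the 7 back colors as pigeonholes.
In the worst case we take at most 23 of each back color, but all 9 blue-backed, all 10 gold-backed, all 21 black-backed, and all 12 green-backed (fewer than 23), giving 9 + 10 + 23 + 23 + 21 + 12 + 23 = 121.
One more card then forces some back color to 24, so 121 + 1 = 122.

122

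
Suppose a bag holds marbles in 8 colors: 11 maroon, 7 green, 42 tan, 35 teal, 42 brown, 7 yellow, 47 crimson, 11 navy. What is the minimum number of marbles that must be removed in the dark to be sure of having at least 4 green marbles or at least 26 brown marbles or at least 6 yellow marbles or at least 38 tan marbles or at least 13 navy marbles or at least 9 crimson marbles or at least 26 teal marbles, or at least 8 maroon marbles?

Each of the 8 colors has its own threshold; avoid all of them simultaneously.
The worst case stops just short of every target: 7 maroon, 3 green, 37 tan, 25 teal, 25 brown, 5 yellow, 8 crimson, all 11 navy — 7 + 3 + 37 + 25 + 25 + 5 + 8 + 11 = 121 marbles.
One more marble must push some color to its target, so 121 + 1 = 122.

122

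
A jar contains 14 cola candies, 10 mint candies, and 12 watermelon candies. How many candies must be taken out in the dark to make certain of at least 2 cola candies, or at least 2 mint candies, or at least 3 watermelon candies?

Each of the 3 flavors has its own threshold; avoid all of them simultaneously.
The worst case stops just short of every target: 1 cola, 1 mint, 2 watermelon — 1 + 1 + 2 = 4 candies.
One more candy must push some flavor to its target, so 4 + 1 = 5.

5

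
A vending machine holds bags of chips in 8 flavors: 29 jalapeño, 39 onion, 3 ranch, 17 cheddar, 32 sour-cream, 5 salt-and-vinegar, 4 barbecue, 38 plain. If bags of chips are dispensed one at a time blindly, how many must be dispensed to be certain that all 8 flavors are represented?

The hardest flavor to obtain is ranch: we could draw every other bag of chips first — 167 − 3 = 164 bags of chips — without a single ranch one.
The next draw must be ranch, so 164 + 1 = 165.

165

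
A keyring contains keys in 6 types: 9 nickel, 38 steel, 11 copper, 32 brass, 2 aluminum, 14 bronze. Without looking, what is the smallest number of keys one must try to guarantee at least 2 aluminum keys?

The worst case draws every non-aluminum key first: 9 + 38 + 11 + 32 + 14 = 104.
The next 2 draws are then forced to be aluminum, giving 104 + 2 = 106.

106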